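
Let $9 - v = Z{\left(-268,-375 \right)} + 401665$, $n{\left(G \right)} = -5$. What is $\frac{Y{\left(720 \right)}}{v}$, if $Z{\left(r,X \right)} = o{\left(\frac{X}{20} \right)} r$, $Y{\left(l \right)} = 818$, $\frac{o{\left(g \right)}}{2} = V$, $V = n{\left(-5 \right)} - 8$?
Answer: $- \frac{409}{204312} \approx -0.0020018$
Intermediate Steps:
$V = -13$ ($V = -5 - 8 = -13$)
$o{\left(g \right)} = -26$ ($o{\left(g \right)} = 2 \left(-13\right) = -26$)
$Z{\left(r,X \right)} = - 26 r$
$v = -408624$ ($v = 9 - \left(\left(-26\right) \left(-268\right) + 401665\right) = 9 - \left(6968 + 401665\right) = 9 - 408633 = -408624$)
$\frac{Y{\left(720 \right)}}{v} = \frac{818}{-408624} = 818 \left(- \frac{1}{408624}\right) = - \frac{409}{204312}$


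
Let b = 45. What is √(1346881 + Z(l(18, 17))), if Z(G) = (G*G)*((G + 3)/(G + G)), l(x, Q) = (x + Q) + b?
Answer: √1350201 ≈ 1162.0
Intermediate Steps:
l(x, Q) = 45 + Q + x (l(x, Q) = (x + Q) + 45 = (Q + x) + 45 = 45 + Q + x)
Z(G) = G*(3 + G)/2 (Z(G) = G²*((3 + G)/((2*G))) = G²*((3 + G)*(1/(2*G))) = G²*((3 + G)/(2*G)) = G*(3 + G)/2)
√(1346881 + Z(l(18, 17))) = √(1346881 + (45 + 17 + 18)*(3 + (45 + 17 + 18))/2) = √(1346881 + (½)*80*(3 + 80)) = √(1346881 + (½)*80*83) = √(1346881 + 3320) = √1350201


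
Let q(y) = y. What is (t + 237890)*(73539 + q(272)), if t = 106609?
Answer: 25427815689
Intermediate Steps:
(t + 237890)*(73539 + q(272)) = (106609 + 237890)*(73539 + 272) = 344499*73811 = 25427815689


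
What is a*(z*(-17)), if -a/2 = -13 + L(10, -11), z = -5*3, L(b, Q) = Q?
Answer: 12240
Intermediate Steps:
z = -15
a = 48 (a = -2*(-13 - 11) = -2*(-24) = 48)
a*(z*(-17)) = 48*(-15*(-17)) = 48*255 = 12240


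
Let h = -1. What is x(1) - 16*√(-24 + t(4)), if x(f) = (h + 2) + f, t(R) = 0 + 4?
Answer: 2 - 32*I*√5 ≈ 2.0 - 71.554*I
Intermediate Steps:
t(R) = 4
x(f) = 1 + f (x(f) = (-1 + 2) + f = 1 + f)
x(1) - 16*√(-24 + t(4)) = (1 + 1) - 16*√(-24 + 4) = 2 - 32*I*√5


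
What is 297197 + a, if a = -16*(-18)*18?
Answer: 302381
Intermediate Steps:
a = 5184 (a = 288*18 = 5184)
297197 + a = 297197 + 5184 = 302381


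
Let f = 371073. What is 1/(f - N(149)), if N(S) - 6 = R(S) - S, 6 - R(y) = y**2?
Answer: 1/393411 ≈ 2.5419e-6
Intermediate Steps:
R(y) = 6 - y**2
N(S) = 12 - S - S**2 (N(S) = 6 + ((6 - S**2) - S) = 6 + (6 - S - S**2) = 12 - S - S**2)
1/(f - N(149)) = 1/(371073 - (12 - 1*149 - 1*149**2)) = 1/(371073 - (12 - 149 - 1*22201)) = 1/(371073 - (12 - 149 - 22201)) = 1/(371073 - 1*(-22338)) = 1/(371073 + 22338) = 1/393411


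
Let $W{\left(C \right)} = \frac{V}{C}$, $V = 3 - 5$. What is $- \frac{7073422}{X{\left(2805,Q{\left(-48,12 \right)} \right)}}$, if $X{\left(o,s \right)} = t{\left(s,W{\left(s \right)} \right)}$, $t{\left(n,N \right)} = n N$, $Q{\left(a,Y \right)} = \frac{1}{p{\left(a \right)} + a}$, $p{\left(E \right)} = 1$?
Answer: $3536711$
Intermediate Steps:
$V = -2$ ($V = 3 - 5 = -2$)
$Q{\left(a,Y \right)} = \frac{1}{1 + a}$
$W{\left(C \right)} = - \frac{2}{C}$
$t{\left(n,N \right)} = N n$
$X{\left(o,s \right)} = -2$ ($X{\left(o,s \right)} = - \frac{2}{s} s = -2$)
$- \frac{7073422}{X{\left(2805,Q{\left(-48,12 \right)} \right)}} = - \frac{7073422}{-2} = \left(-7073422\right) \left(- \frac{1}{2}\right) = 3536711$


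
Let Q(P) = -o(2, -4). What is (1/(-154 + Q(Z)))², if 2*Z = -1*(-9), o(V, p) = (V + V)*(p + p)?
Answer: 1/14884 ≈ 6.7186e-5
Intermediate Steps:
o(V, p) = 4*V*p (o(V, p) = (2*V)*(2*p) = 4*V*p)
Z = 9/2 (Z = (-1*(-9))/2 = (½)*9 = 9/2 ≈ 4.5000)
Q(P) = 32 (Q(P) = -4*2*(-4) = -1*(-32) = 32)
(1/(-154 + Q(Z)))² = (1/(-154 + 32))² = (1/(-122))² = (-1/122)² = 1/14884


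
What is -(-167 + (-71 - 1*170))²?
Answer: -166464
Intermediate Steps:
-(-167 + (-71 - 1*170))² = -(-167 + (-71 - 170))² = -(-167 - 241)² = -1*(-408)² = -1*166464 = -166464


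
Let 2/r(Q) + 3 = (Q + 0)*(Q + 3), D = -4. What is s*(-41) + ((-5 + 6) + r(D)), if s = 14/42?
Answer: -32/3 ≈ -10.667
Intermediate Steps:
s = ⅓ (s = 14*(1/42) = ⅓ ≈ 0.33333)
r(Q) = 2/(-3 + Q*(3 + Q)) (r(Q) = 2/(-3 + (Q + 0)*(Q + 3)) = 2/(-3 + Q*(3 + Q)))
s*(-41) + ((-5 + 6) + r(D)) = (⅓)*(-41) + ((-5 + 6) + 2/(-3 + (-4)² + 3*(-4))) = -41/3 + (1 + 2/(-3 + 16 - 12)) = -41/3 + (1 + 2/1) = -41/3 + (1 + 2*1) = -41/3 + (1 + 2) = -41/3 + 3 = -32/3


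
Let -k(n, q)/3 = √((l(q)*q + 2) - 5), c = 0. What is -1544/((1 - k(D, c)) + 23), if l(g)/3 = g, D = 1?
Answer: -12352/201 + 1544*I*√3/201 ≈ -61.453 + 13.305*I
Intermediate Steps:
l(g) = 3*g
k(n, q) = -3*√(-3 + 3*q²) (k(n, q) = -3*√(((3*q)*q + 2) - 5) = -3*√((3*q² + 2) - 5) = -3*√((2 + 3*q²) - 5) = -3*√(-3 + 3*q²))
-1544/((1 - k(D, c)) + 23) = -1544/((1 - (-3)*√(-3 + 3*0²)) + 23) = -1544/((1 - (-3)*√(-3 + 3*0)) + 23) = -1544/((1 - (-3)*√(-3 + 0)) + 23) = -1544/((1 - (-3)*√(-3)) + 23) = -1544/((1 - (-3)*I*√3) + 23) = -1544/((1 + 3*I*√3) + 23) = -1544/(24 + 3*I*√3)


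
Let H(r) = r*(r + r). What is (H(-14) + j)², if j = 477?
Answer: 755161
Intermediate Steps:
H(r) = 2*r² (H(r) = r*(2*r) = 2*r²)
(H(-14) + j)² = (2*(-14)² + 477)² = (2*196 + 477)² = (392 + 477)² = 869² = 755161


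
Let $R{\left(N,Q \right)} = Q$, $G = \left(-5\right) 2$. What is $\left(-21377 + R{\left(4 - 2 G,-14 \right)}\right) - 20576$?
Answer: $-41967$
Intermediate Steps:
$G = -10$
$\left(-21377 + R{\left(4 - 2 G,-14 \right)}\right) - 20576 = \left(-21377 - 14\right) - 20576 = -21391 - 20576 = -41967$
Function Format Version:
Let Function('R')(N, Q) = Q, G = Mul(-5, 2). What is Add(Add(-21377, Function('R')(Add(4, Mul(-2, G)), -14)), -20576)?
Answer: -41967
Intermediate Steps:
G = -10
Add(Add(-21377, Function('R')(Add(4, Mul(-2, G)), -14)), -20576) = Add(Add(-21377, -14), -20576) = Add(-21391, -20576) = -41967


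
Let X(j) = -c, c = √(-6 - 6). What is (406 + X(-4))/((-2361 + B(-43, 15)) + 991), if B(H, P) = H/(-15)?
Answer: -6090/20507 + 30*I*√3/20507 ≈ -0.29697 + 0.0025338*I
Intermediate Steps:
B(H, P) = -H/15 (B(H, P) = H*(-1/15) = -H/15)
c = 2*I*√3 (c = √(-12) = 2*I*√3 ≈ 3.4641*I)
X(j) = -2*I*√3
(406 + X(-4))/((-2361 + B(-43, 15)) + 991) = (406 - 2*I*√3)/((-2361 - 1/15*(-43)) + 991) = (406 - 2*I*√3)/((-2361 + 43/15) + 991) = (406 - 2*I*√3)/(-35372/15 + 991) = (406 - 2*I*√3)/(-20507/15) = (406 - 2*I*√3)*(-15/20507) = -6090/20507 + 30*I*√3/20507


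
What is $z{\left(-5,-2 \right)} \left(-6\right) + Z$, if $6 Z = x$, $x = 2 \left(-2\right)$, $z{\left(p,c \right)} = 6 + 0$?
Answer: $- \frac{110}{3} \approx -36.667$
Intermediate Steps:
$z{\left(p,c \right)} = 6$
$x = -4$
$Z = - \frac{2}{3}$ ($Z = \frac{1}{6} \left(-4\right) = - \frac{2}{3} \approx -0.66667$)
$z{\left(-5,-2 \right)} \left(-6\right) + Z = 6 \left(-6\right) - \frac{2}{3} = -36 - \frac{2}{3} = - \frac{110}{3}$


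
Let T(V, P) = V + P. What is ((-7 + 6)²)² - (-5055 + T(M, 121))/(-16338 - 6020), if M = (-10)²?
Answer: 8762/11179 ≈ 0.78379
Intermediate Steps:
M = 100
T(V, P) = P + V
((-7 + 6)²)² - (-5055 + T(M, 121))/(-16338 - 6020) = ((-7 + 6)²)² - (-5055 + (121 + 100))/(-16338 - 6020) = ((-1)²)² - (-5055 + 221)/(-22358) = 1² - (-4834)*(-1)/22358 = 1 - 1*2417/11179 = 1 - 2417/11179 = 8762/11179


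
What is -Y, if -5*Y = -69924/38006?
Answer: -34962/95015 ≈ -0.36796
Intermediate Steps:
Y = 34962/95015 (Y = -(-1)*69924/38006/5 = -(-1)*69924*(1/38006)/5 = -(-1)*34962/(5*19003) = -⅕*(-34962/19003) = 34962/95015 ≈ 0.36796)
-Y = -1*34962/95015 = -34962/95015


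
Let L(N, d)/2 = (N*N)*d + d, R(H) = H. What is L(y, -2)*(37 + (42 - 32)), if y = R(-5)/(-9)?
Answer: -19928/81 ≈ -246.02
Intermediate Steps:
y = 5/9 (y = -5/(-9) = -5*(-1/9) = 5/9 ≈ 0.55556)
L(N, d) = 2*d + 2*d*N**2 (L(N, d) = 2*((N*N)*d + d) = 2*(N**2*d + d) = 2*(d*N**2 + d) = 2*(d + d*N**2) = 2*d + 2*d*N**2)
L(y, -2)*(37 + (42 - 32)) = (2*(-2)*(1 + (5/9)**2))*(37 + (42 - 32)) = (2*(-2)*(1 + 25/81))*(37 + 10) = (2*(-2)*(106/81))*47 = -424/81*47 = -19928/81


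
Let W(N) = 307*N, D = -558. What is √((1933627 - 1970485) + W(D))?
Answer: 2*I*√52041 ≈ 456.25*I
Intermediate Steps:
√((1933627 - 1970485) + W(D)) = √((1933627 - 1970485) + 307*(-558)) = √(-36858 - 171306) = √(-208164) = 2*I*√52041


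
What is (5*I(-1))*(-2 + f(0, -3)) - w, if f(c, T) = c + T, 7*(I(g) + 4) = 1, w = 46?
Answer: 353/7 ≈ 50.429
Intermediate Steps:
I(g) = -27/7 (I(g) = -4 + (⅐)*1 = -4 + ⅐ = -27/7)
f(c, T) = T + c
(5*I(-1))*(-2 + f(0, -3)) - w = (5*(-27/7))*(-2 + (-3 + 0)) - 1*46 = -135*(-2 - 3)/7 - 46 = -135/7*(-5) - 46 = 675/7 - 46 = 353/7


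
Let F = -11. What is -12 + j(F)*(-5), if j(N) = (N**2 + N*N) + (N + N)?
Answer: -1112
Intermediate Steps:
j(N) = 2*N + 2*N**2 (j(N) = (N**2 + N**2) + 2*N = 2*N**2 + 2*N = 2*N + 2*N**2)
-12 + j(F)*(-5) = -12 + (2*(-11)*(1 - 11))*(-5) = -12 + (2*(-11)*(-10))*(-5) = -12 + 220*(-5) = -12 - 1100 = -1112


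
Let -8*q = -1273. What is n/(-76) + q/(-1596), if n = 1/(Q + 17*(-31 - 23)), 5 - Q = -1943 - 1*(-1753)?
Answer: -306737/3077088 ≈ -0.099684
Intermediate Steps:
q = 1273/8 (q = -⅛*(-1273) = 1273/8 ≈ 159.13)
Q = 195 (Q = 5 - (-1943 - 1*(-1753)) = 5 - (-1943 + 1753) = 5 - 1*(-190) = 5 + 190 = 195)
n = -1/723 (n = 1/(195 + 17*(-31 - 23)) = 1/(195 + 17*(-54)) = 1/(195 - 918) = 1/(-723) = -1/723 ≈ -0.0013831)
n/(-76) + q/(-1596) = -1/723/(-76) + (1273/8)/(-1596) = -1/723*(-1/76) + (1273/8)*(-1/1596) = 1/54948 - 67/672 = -306737/3077088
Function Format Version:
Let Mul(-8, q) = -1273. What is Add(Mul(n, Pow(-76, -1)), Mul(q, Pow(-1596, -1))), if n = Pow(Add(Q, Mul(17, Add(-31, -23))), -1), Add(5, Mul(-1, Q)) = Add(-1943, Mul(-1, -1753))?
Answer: Rational(-306737, 3077088) ≈ -0.099684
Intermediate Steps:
q = Rational(1273, 8) (q = Mul(Rational(-1, 8), -1273) = Rational(1273, 8) ≈ 159.13)
Q = 195 (Q = Add(5, Mul(-1, Add(-1943, Mul(-1, -1753)))) = Add(5, Mul(-1, Add(-1943, 1753))) = Add(5, Mul(-1, -190)) = Add(5, 190) = 195)
n = Rational(-1, 723) (n = Pow(Add(195, Mul(17, Add(-31, -23))), -1) = Pow(Add(195, Mul(17, -54)), -1) = Pow(Add(195, -918), -1) = Pow(-723, -1) = Rational(-1, 723) ≈ -0.0013831)
Add(Mul(n, Pow(-76, -1)), Mul(q, Pow(-1596, -1))) = Add(Mul(Rational(-1, 723), Pow(-76, -1)), Mul(Rational(1273, 8), Pow(-1596, -1))) = Add(Mul(Rational(-1, 723), Rational(-1, 76)), Mul(Rational(1273, 8), Rational(-1, 1596))) = Add(Rational(1, 54948), Rational(-67, 672)) = Rational(-306737, 3077088)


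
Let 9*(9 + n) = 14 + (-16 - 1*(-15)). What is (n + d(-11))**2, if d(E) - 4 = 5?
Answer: 169/81 ≈ 2.0864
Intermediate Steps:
n = -68/9 (n = -9 + (14 + (-16 - 1*(-15)))/9 = -9 + (14 + (-16 + 15))/9 = -9 + (14 - 1)/9 = -9 + (1/9)*13 = -9 + 13/9 = -68/9 ≈ -7.5556)
d(E) = 9 (d(E) = 4 + 5 = 9)
(n + d(-11))**2 = (-68/9 + 9)**2 = (13/9)**2 = 169/81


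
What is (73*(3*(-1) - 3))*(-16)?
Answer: 7008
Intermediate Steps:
(73*(3*(-1) - 3))*(-16) = (73*(-3 - 3))*(-16) = (73*(-6))*(-16) = -438*(-16) = 7008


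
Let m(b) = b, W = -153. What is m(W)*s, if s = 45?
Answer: -6885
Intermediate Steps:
m(W)*s = -153*45 = -6885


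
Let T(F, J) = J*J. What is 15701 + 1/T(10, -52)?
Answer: 42455505/2704 ≈ 15701.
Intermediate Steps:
T(F, J) = J²
15701 + 1/T(10, -52) = 15701 + 1/((-52)²) = 15701 + 1/2704 = 42455505/2704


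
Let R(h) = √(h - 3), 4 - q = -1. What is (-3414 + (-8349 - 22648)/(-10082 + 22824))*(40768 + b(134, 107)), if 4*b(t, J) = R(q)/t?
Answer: -887360059040/6371 - 43532185*√2/6829712 ≈ -1.3928e+8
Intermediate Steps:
q = 5 (q = 4 - 1*(-1) = 4 + 1 = 5)
R(h) = √(-3 + h)
b(t, J) = √2/(4*t) (b(t, J) = (√(-3 + 5)/t)/4 = (√2/t)/4 = √2/(4*t))
(-3414 + (-8349 - 22648)/(-10082 + 22824))*(40768 + b(134, 107)) = (-3414 + (-8349 - 22648)/(-10082 + 22824))*(40768 + (¼)*√2/134) = (-3414 - 30997/12742)*(40768 + (¼)*√2*(1/134)) = (-3414 - 30997*1/12742)*(40768 + √2/536) = (-3414 - 30997/12742)*(40768 + √2/536) = -43532185*(40768 + √2/536)/12742 = -887360059040/6371 - 43532185*√2/6829712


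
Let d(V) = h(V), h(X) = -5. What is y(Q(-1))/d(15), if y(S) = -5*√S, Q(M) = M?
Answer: I ≈ 1.0*I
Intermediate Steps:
d(V) = -5
y(Q(-1))/d(15) = -5*I/(-5) = -5*I*(-⅕) = I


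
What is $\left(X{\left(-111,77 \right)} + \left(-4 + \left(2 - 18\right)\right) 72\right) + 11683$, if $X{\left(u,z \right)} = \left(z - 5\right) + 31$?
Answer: $10346$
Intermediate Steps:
$X{\left(u,z \right)} = 26 + z$ ($X{\left(u,z \right)} = \left(-5 + z\right) + 31 = 26 + z$)
$\left(X{\left(-111,77 \right)} + \left(-4 + \left(2 - 18\right)\right) 72\right) + 11683 = \left(\left(26 + 77\right) + \left(-4 + \left(2 - 18\right)\right) 72\right) + 11683 = \left(103 + \left(-4 + \left(2 - 18\right)\right) 72\right) + 11683 = \left(103 + \left(-4 - 16\right) 72\right) + 11683 = \left(103 - 1440\right) + 11683 = -1337 + 11683 = 10346$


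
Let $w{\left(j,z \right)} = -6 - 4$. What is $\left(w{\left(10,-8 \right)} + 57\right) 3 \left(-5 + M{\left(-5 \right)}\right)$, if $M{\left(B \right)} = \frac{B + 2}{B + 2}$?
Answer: $-564$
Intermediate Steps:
$M{\left(B \right)} = 1$ ($M{\left(B \right)} = \frac{2 + B}{2 + B} = 1$)
$w{\left(j,z \right)} = -10$ ($w{\left(j,z \right)} = -6 - 4 = -10$)
$\left(w{\left(10,-8 \right)} + 57\right) 3 \left(-5 + M{\left(-5 \right)}\right) = \left(-10 + 57\right) 3 \left(-5 + 1\right) = 47 \cdot 3 \left(-4\right) = 47 \left(-12\right) = -564$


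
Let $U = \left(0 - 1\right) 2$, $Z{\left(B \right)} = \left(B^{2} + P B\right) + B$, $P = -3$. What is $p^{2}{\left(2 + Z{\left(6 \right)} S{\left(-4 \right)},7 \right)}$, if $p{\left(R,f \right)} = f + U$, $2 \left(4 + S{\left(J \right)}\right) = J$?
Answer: $25$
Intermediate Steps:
$Z{\left(B \right)} = B^{2} - 2 B$ ($Z{\left(B \right)} = \left(B^{2} - 3 B\right) + B = B^{2} - 2 B$)
$S{\left(J \right)} = -4 + \frac{J}{2}$
$U = -2$ ($U = \left(-1\right) 2 = -2$)
$p{\left(R,f \right)} = -2 + f$ ($p{\left(R,f \right)} = f - 2 = -2 + f$)
$p^{2}{\left(2 + Z{\left(6 \right)} S{\left(-4 \right)},7 \right)} = \left(-2 + 7\right)^{2} = 5^{2} = 25$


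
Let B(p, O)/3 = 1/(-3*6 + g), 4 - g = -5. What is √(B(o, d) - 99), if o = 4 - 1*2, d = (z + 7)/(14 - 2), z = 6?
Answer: I*√894/3 ≈ 9.9666*I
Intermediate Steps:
g = 9 (g = 4 - 1*(-5) = 4 + 5 = 9)
d = 13/12 (d = (6 + 7)/(14 - 2) = 13/12 ≈ 1.0833)
o = 2 (o = 4 - 2 = 2)
B(p, O) = -⅓ (B(p, O) = 3/(-3*6 + 9) = 3/(-18 + 9) = 3/(-9) = 3*(-⅑) = -⅓)
√(B(o, d) - 99) = √(-⅓ - 99) = √(-298/3) = I*√894/3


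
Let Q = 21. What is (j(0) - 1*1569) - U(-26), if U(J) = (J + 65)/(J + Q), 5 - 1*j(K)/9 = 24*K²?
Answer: -7581/5 ≈ -1516.2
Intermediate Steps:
j(K) = 45 - 216*K²
U(J) = (65 + J)/(21 + J) (U(J) = (J + 65)/(J + 21) = (65 + J)/(21 + J))
(j(0) - 1*1569) - U(-26) = ((45 - 216*0²) - 1*1569) - (65 - 26)/(21 - 26) = ((45 - 216*0) - 1569) - 39/(-5) = ((45 + 0) - 1569) - (-1)*39/5 = (45 - 1569) - 1*(-39/5) = -1524 + 39/5 = -7581/5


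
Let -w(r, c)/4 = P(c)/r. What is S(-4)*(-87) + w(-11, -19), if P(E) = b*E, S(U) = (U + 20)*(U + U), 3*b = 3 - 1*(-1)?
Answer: 367184/33 ≈ 11127.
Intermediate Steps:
b = 4/3 (b = (3 - 1*(-1))/3 = (3 + 1)/3 = (⅓)*4 = 4/3 ≈ 1.3333)
S(U) = 2*U*(20 + U) (S(U) = (20 + U)*(2*U) = 2*U*(20 + U))
P(E) = 4*E/3
w(r, c) = -16*c/(3*r) (w(r, c) = -4*4*c/3/r = -16*c/(3*r))
S(-4)*(-87) + w(-11, -19) = (2*(-4)*(20 - 4))*(-87) - 16/3*(-19)/(-11) = (2*(-4)*16)*(-87) - 16/3*(-19)*(-1/11) = -128*(-87) - 304/33 = 11136 - 304/33 = 367184/33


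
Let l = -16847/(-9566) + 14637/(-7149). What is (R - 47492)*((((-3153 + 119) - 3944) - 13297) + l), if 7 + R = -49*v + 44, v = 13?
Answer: 11113842984064898/11397889 ≈ 9.7508e+8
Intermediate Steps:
R = -600 (R = -7 + (-49*13 + 44) = -7 + (-637 + 44) = -7 - 593 = -600)
l = -6526113/22795778 (l = -16847*(-1/9566) + 14637*(-1/7149) = 16847/9566 - 4879/2383 = -6526113/22795778 ≈ -0.28629)
(R - 47492)*((((-3153 + 119) - 3944) - 13297) + l) = (-600 - 47492)*((((-3153 + 119) - 3944) - 13297) - 6526113/22795778) = -48092*(((-3034 - 3944) - 13297) - 6526113/22795778) = -48092*((-6978 - 13297) - 6526113/22795778) = -48092*(-20275 - 6526113/22795778) = -48092*(-462190925063/22795778) = 11113842984064898/11397889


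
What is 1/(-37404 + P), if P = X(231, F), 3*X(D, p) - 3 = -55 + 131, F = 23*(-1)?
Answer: -3/112133 ≈ -2.6754e-5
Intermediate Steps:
F = -23
X(D, p) = 79/3 (X(D, p) = 1 + (-55 + 131)/3 = 1 + (1/3)*76 = 1 + 76/3 = 79/3)
P = 79/3 ≈ 26.333
1/(-37404 + P) = 1/(-37404 + 79/3) = 1/(-112133/3) = -3/112133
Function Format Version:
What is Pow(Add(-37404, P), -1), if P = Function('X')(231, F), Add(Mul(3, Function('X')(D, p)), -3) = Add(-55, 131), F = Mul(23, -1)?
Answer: Rational(-3, 112133) ≈ -2.6754e-5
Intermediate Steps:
F = -23
Function('X')(D, p) = Rational(79, 3) (Function('X')(D, p) = Add(1, Mul(Rational(1, 3), Add(-55, 131))) = Add(1, Mul(Rational(1, 3), 76)) = Add(1, Rational(76, 3)) = Rational(79, 3))
P = Rational(79, 3) ≈ 26.333
Pow(Add(-37404, P), -1) = Pow(Add(-37404, Rational(79, 3)), -1) = Pow(Rational(-112133, 3), -1) = Rational(-3, 112133)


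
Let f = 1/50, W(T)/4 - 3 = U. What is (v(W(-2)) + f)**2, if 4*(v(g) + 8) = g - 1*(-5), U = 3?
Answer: 5329/10000 ≈ 0.53290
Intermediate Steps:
W(T) = 24 (W(T) = 12 + 4*3 = 12 + 12 = 24)
v(g) = -27/4 + g/4 (v(g) = -8 + (g - 1*(-5))/4 = -8 + (g + 5)/4 = -8 + (5 + g)/4 = -8 + (5/4 + g/4) = -27/4 + g/4)
f = 1/50 ≈ 0.020000
(v(W(-2)) + f)**2 = ((-27/4 + (1/4)*24) + 1/50)**2 = ((-27/4 + 6) + 1/50)**2 = (-3/4 + 1/50)**2 = (-73/100)**2 = 5329/10000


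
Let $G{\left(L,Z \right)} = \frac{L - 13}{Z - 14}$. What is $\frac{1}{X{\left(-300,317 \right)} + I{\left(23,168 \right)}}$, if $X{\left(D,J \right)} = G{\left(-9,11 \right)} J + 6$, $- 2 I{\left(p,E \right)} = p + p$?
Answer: $\frac{3}{6923} \approx 0.00043334$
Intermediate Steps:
$G{\left(L,Z \right)} = \frac{-13 + L}{-14 + Z}$
$I{\left(p,E \right)} = - p$ ($I{\left(p,E \right)} = - \frac{p + p}{2} = - \frac{2 p}{2} = - p$)
$X{\left(D,J \right)} = 6 + \frac{22 J}{3}$ ($X{\left(D,J \right)} = \frac{-13 - 9}{-14 + 11} J + 6 = \frac{1}{-3} \left(-22\right) J + 6 = \left(- \frac{1}{3}\right) \left(-22\right) J + 6 = \frac{22 J}{3} + 6 = 6 + \frac{22 J}{3}$)
$\frac{1}{X{\left(-300,317 \right)} + I{\left(23,168 \right)}} = \frac{1}{\left(6 + \frac{22}{3} \cdot 317\right) - 23} = \frac{1}{\left(6 + \frac{6974}{3}\right) - 23} = \frac{1}{\frac{6992}{3} - 23} = \frac{1}{\frac{6923}{3}} = \frac{3}{6923}$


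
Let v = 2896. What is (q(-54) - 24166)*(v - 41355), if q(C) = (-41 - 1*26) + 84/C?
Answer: 8388330949/9 ≈ 9.3204e+8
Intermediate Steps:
q(C) = -67 + 84/C (q(C) = (-41 - 26) + 84/C = -67 + 84/C)
(q(-54) - 24166)*(v - 41355) = ((-67 + 84/(-54)) - 24166)*(2896 - 41355) = ((-67 + 84*(-1/54)) - 24166)*(-38459) = ((-67 - 14/9) - 24166)*(-38459) = (-617/9 - 24166)*(-38459) = -218111/9*(-38459) = 8388330949/9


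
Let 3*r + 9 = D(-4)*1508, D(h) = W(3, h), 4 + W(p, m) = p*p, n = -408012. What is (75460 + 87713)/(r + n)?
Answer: -489519/1216505 ≈ -0.40240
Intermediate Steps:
W(p, m) = -4 + p² (W(p, m) = -4 + p*p = -4 + p²)
D(h) = 5 (D(h) = -4 + 3² = -4 + 9 = 5)
r = 7531/3 (r = -3 + (5*1508)/3 = -3 + (⅓)*7540 = -3 + 7540/3 = 7531/3 ≈ 2510.3)
(75460 + 87713)/(r + n) = (75460 + 87713)/(7531/3 - 408012) = 163173/(-1216505/3) = 163173*(-3/1216505) = -489519/1216505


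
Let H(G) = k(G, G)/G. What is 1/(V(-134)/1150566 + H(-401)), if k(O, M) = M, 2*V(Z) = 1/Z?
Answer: 308351688/308351687 ≈ 1.0000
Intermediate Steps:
V(Z) = 1/(2*Z)
H(G) = 1 (H(G) = G/G = 1)
1/(V(-134)/1150566 + H(-401)) = 1/(((1/2)/(-134))/1150566 + 1) = 1/(((1/2)*(-1/134))*(1/1150566) + 1) = 1/(-1/268*1/1150566 + 1) = 1/(-1/308351688 + 1) = 1/(308351687/308351688) = 308351688/308351687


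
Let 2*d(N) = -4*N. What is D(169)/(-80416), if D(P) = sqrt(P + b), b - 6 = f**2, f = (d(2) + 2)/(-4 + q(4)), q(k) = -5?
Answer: -sqrt(14179)/723744 ≈ -0.00016453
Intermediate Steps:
d(N) = -2*N (d(N) = (-4*N)/2 = -2*N)
f = 2/9 (f = (-2*2 + 2)/(-4 - 5) = (-4 + 2)/(-9) = -2*(-1/9) = 2/9 ≈ 0.22222)
b = 490/81 (b = 6 + (2/9)**2 = 6 + 4/81 = 490/81 ≈ 6.0494)
D(P) = sqrt(490/81 + P) (D(P) = sqrt(P + 490/81) = sqrt(490/81 + P))
D(169)/(-80416) = (sqrt(490 + 81*169)/9)/(-80416) = (sqrt(490 + 13689)/9)*(-1/80416) = (sqrt(14179)/9)*(-1/80416) = -sqrt(14179)/723744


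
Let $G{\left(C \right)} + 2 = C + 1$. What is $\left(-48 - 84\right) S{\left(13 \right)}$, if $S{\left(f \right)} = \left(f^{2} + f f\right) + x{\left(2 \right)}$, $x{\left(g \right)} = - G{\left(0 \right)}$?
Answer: $-44748$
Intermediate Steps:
$G{\left(C \right)} = -1 + C$ ($G{\left(C \right)} = -2 + \left(C + 1\right) = -2 + \left(1 + C\right) = -1 + C$)
$x{\left(g \right)} = 1$ ($x{\left(g \right)} = - (-1 + 0) = \left(-1\right) \left(-1\right) = 1$)
$S{\left(f \right)} = 1 + 2 f^{2}$ ($S{\left(f \right)} = \left(f^{2} + f f\right) + 1 = \left(f^{2} + f^{2}\right) + 1 = 2 f^{2} + 1 = 1 + 2 f^{2}$)
$\left(-48 - 84\right) S{\left(13 \right)} = \left(-48 - 84\right) \left(1 + 2 \cdot 13^{2}\right) = - 132 \left(1 + 2 \cdot 169\right) = - 132 \left(1 + 338\right) = \left(-132\right) 339 = -44748$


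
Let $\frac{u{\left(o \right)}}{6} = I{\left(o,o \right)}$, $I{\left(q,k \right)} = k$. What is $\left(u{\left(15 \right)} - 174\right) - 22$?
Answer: $-106$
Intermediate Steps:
$u{\left(o \right)} = 6 o$
$\left(u{\left(15 \right)} - 174\right) - 22 = \left(6 \cdot 15 - 174\right) - 22 = \left(90 - 174\right) - 22 = -84 - 22 = -106$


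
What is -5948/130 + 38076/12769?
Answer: -35500066/829985 ≈ -42.772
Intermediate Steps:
-5948/130 + 38076/12769 = -5948*1/130 + 38076*(1/12769) = -2974/65 + 38076/12769 = -35500066/829985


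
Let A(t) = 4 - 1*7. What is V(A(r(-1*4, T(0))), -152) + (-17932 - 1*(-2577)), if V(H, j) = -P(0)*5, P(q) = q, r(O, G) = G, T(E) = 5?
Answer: -15355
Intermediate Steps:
A(t) = -3 (A(t) = 4 - 7 = -3)
V(H, j) = 0 (V(H, j) = -1*0*5 = 0*5 = 0)
V(A(r(-1*4, T(0))), -152) + (-17932 - 1*(-2577)) = 0 + (-17932 - 1*(-2577)) = 0 + (-17932 + 2577) = 0 - 15355 = -15355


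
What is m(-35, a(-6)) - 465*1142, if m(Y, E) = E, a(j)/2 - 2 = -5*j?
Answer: -530966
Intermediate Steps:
a(j) = 4 - 10*j (a(j) = 4 + 2*(-5*j) = 4 - 10*j)
m(-35, a(-6)) - 465*1142 = (4 - 10*(-6)) - 465*1142 = (4 + 60) - 531030 = 64 - 531030 = -530966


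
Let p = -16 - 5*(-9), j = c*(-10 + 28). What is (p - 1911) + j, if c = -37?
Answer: -2548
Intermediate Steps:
j = -666 (j = -37*(-10 + 28) = -37*18 = -666)
p = 29 (p = -16 + 45 = 29)
(p - 1911) + j = (29 - 1911) - 666 = -1882 - 666 = -2548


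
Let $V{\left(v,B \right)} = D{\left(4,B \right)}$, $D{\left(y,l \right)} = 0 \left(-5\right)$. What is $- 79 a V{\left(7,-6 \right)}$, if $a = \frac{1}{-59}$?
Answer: $0$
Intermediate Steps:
$D{\left(y,l \right)} = 0$
$V{\left(v,B \right)} = 0$
$a = - \frac{1}{59} \approx -0.016949$
$- 79 a V{\left(7,-6 \right)} = \left(-79\right) \left(- \frac{1}{59}\right) 0 = \frac{79}{59} \cdot 0 = 0$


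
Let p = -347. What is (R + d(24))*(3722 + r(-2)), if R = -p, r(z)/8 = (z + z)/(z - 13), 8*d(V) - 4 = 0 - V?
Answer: 19244459/15 ≈ 1.2830e+6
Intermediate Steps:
d(V) = 1/2 - V/8 (d(V) = 1/2 + (0 - V)/8 = 1/2 + (-V)/8 = 1/2 - V/8)
r(z) = 16*z/(-13 + z) (r(z) = 8*((z + z)/(z - 13)) = 8*((2*z)/(-13 + z)) = 8*(2*z/(-13 + z)) = 16*z/(-13 + z))
R = 347 (R = -1*(-347) = 347)
(R + d(24))*(3722 + r(-2)) = (347 + (1/2 - 1/8*24))*(3722 + 16*(-2)/(-13 - 2)) = (347 + (1/2 - 3))*(3722 + 16*(-2)/(-15)) = (347 - 5/2)*(3722 + 16*(-2)*(-1/15)) = 689*(3722 + 32/15)/2 = (689/2)*(55862/15) = 19244459/15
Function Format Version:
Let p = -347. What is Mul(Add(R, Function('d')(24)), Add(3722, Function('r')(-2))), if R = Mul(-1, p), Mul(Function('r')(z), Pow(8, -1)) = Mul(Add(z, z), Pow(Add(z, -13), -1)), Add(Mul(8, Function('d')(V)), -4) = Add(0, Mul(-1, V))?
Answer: Rational(19244459, 15) ≈ 1.2830e+6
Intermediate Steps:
Function('d')(V) = Add(Rational(1, 2), Mul(Rational(-1, 8), V)) (Function('d')(V) = Add(Rational(1, 2), Mul(Rational(1, 8), Add(0, Mul(-1, V)))) = Add(Rational(1, 2), Mul(Rational(1, 8), Mul(-1, V))) = Add(Rational(1, 2), Mul(Rational(-1, 8), V)))
Function('r')(z) = Mul(16, z, Pow(Add(-13, z), -1)) (Function('r')(z) = Mul(8, Mul(Add(z, z), Pow(Add(z, -13), -1))) = Mul(8, Mul(Mul(2, z), Pow(Add(-13, z), -1))) = Mul(8, Mul(2, z, Pow(Add(-13, z), -1))) = Mul(16, z, Pow(Add(-13, z), -1)))
R = 347 (R = Mul(-1, -347) = 347)
Mul(Add(R, Function('d')(24)), Add(3722, Function('r')(-2))) = Mul(Add(347, Add(Rational(1, 2), Mul(Rational(-1, 8), 24))), Add(3722, Mul(16, -2, Pow(Add(-13, -2), -1)))) = Mul(Add(347, Add(Rational(1, 2), -3)), Add(3722, Mul(16, -2, Pow(-15, -1)))) = Mul(Add(347, Rational(-5, 2)), Add(3722, Mul(16, -2, Rational(-1, 15)))) = Mul(Rational(689, 2), Add(3722, Rational(32, 15))) = Mul(Rational(689, 2), Rational(55862, 15)) = Rational(19244459, 15)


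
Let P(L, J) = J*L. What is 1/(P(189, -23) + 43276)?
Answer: 1/38929 ≈ 2.5688e-5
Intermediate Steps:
1/(P(189, -23) + 43276) = 1/(-23*189 + 43276) = 1/(-4347 + 43276) = 1/38929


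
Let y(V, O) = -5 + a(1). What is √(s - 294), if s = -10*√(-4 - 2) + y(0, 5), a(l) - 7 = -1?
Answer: √(-293 - 10*I*√6) ≈ 0.71488 - 17.132*I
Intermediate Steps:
a(l) = 6 (a(l) = 7 - 1 = 6)
y(V, O) = 1 (y(V, O) = -5 + 6 = 1)
s = 1 - 10*I*√6 (s = -10*√(-4 - 2) + 1 = -10*I*√6 + 1 = 1 - 10*I*√6 ≈ 1.0 - 24.495*I)
√(s - 294) = √((1 - 10*I*√6) - 294) = √(-293 - 10*I*√6)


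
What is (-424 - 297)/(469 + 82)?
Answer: -721/551 ≈ -1.3085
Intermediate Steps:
(-424 - 297)/(469 + 82) = -721/551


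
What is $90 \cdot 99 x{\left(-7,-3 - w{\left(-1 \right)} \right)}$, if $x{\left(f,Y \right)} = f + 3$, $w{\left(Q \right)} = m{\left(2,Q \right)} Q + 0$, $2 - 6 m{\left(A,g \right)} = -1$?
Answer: $-35640$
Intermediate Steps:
$m{\left(A,g \right)} = \frac{1}{2}$ ($m{\left(A,g \right)} = \frac{1}{3} - - \frac{1}{6} = \frac{1}{3} + \frac{1}{6} = \frac{1}{2}$)
$w{\left(Q \right)} = \frac{Q}{2}$ ($w{\left(Q \right)} = \frac{Q}{2} + 0 = \frac{Q}{2}$)
$x{\left(f,Y \right)} = 3 + f$
$90 \cdot 99 x{\left(-7,-3 - w{\left(-1 \right)} \right)} = 90 \cdot 99 \left(3 - 7\right) = 8910 \left(-4\right) = -35640$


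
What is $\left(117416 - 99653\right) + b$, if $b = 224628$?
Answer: $242391$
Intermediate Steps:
$\left(117416 - 99653\right) + b = \left(117416 - 99653\right) + 224628 = 17763 + 224628 = 242391$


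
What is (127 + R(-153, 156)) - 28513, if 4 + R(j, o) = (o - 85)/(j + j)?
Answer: -8687411/306 ≈ -28390.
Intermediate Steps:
R(j, o) = -4 + (-85 + o)/(2*j) (R(j, o) = -4 + (o - 85)/(j + j) = -4 + (-85 + o)/((2*j)) = -4 + (-85 + o)*(1/(2*j)) = -4 + (-85 + o)/(2*j))
(127 + R(-153, 156)) - 28513 = (127 + (1/2)*(-85 + 156 - 8*(-153))/(-153)) - 28513 = (127 + (1/2)*(-1/153)*(-85 + 156 + 1224)) - 28513 = (127 + (1/2)*(-1/153)*1295) - 28513 = (127 - 1295/306) - 28513 = 37567/306 - 28513 = -8687411/306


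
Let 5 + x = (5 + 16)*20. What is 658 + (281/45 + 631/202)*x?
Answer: 8264275/1818 ≈ 4545.8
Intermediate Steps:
x = 415 (x = -5 + (5 + 16)*20 = -5 + 21*20 = -5 + 420 = 415)
658 + (281/45 + 631/202)*x = 658 + (281/45 + 631/202)*415 = 658 + (85157/9090)*415 = 658 + 7068031/1818 = 8264275/1818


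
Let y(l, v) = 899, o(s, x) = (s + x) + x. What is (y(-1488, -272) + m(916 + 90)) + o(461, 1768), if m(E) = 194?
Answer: 5090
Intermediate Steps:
o(s, x) = s + 2*x
(y(-1488, -272) + m(916 + 90)) + o(461, 1768) = (899 + 194) + (461 + 2*1768) = 1093 + (461 + 3536) = 1093 + 3997 = 5090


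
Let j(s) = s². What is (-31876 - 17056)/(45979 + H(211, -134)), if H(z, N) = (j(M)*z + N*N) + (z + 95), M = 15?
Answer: -12233/27929 ≈ -0.43800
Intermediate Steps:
H(z, N) = 95 + N² + 226*z (H(z, N) = (15²*z + N*N) + (z + 95) = (225*z + N²) + (95 + z) = (N² + 225*z) + (95 + z) = 95 + N² + 226*z)
(-31876 - 17056)/(45979 + H(211, -134)) = (-31876 - 17056)/(45979 + (95 + (-134)² + 226*211)) = -48932/(45979 + (95 + 17956 + 47686)) = -48932/(45979 + 65737) = -48932/111716 = -48932*1/111716 = -12233/27929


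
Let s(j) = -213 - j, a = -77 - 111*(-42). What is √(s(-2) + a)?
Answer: 27*√6 ≈ 66.136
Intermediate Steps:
a = 4585 (a = -77 + 4662 = 4585)
√(s(-2) + a) = √((-213 - 1*(-2)) + 4585) = √((-213 + 2) + 4585) = √(-211 + 4585) = √4374 = 27*√6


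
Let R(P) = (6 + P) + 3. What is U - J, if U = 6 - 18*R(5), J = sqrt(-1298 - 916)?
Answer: -246 - 3*I*sqrt(246) ≈ -246.0 - 47.053*I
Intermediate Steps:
J = 3*I*sqrt(246) (J = sqrt(-2214) = 3*I*sqrt(246) ≈ 47.053*I)
R(P) = 9 + P
U = -246 (U = 6 - 18*(9 + 5) = 6 - 18*14 = 6 - 252 = -246)
U - J = -246 - 3*I*sqrt(246)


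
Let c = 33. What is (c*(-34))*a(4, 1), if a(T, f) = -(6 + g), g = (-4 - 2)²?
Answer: 47124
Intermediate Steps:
g = 36 (g = (-6)² = 36)
a(T, f) = -42 (a(T, f) = -(6 + 36) = -1*42 = -42)
(c*(-34))*a(4, 1) = (33*(-34))*(-42) = -1122*(-42) = 47124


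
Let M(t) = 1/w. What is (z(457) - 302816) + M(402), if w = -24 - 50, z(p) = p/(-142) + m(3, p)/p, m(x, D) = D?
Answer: -795503495/2627 ≈ -3.0282e+5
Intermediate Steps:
z(p) = 1 - p/142 (z(p) = p/(-142) + p/p = p*(-1/142) + 1 = -p/142 + 1 = 1 - p/142)
w = -74
M(t) = -1/74 (M(t) = 1/(-74) = -1/74)
(z(457) - 302816) + M(402) = ((1 - 1/142*457) - 302816) - 1/74 = ((1 - 457/142) - 302816) - 1/74 = (-315/142 - 302816) - 1/74 = -43000187/142 - 1/74 = -795503495/2627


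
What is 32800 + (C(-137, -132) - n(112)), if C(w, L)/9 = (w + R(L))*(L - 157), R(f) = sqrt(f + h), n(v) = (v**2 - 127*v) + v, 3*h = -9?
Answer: 390705 - 7803*I*sqrt(15) ≈ 3.9071e+5 - 30221.0*I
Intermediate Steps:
h = -3 (h = (1/3)*(-9) = -3)
n(v) = v**2 - 126*v
R(f) = sqrt(-3 + f) (R(f) = sqrt(f - 3) = sqrt(-3 + f))
C(w, L) = 9*(-157 + L)*(w + sqrt(-3 + L)) (C(w, L) = 9*((w + sqrt(-3 + L))*(L - 157)) = 9*((w + sqrt(-3 + L))*(-157 + L)) = 9*((-157 + L)*(w + sqrt(-3 + L))) = 9*(-157 + L)*(w + sqrt(-3 + L)))
32800 + (C(-137, -132) - n(112)) = 32800 + ((-1413*(-137) - 1413*sqrt(-3 - 132) + 9*(-132)*(-137) + 9*(-132)*sqrt(-3 - 132)) - 112*(-126 + 112)) = 32800 + ((193581 - 4239*I*sqrt(15) + 162756 + 9*(-132)*sqrt(-135)) - 112*(-14)) = 32800 + ((193581 - 4239*I*sqrt(15) + 162756 + 9*(-132)*(3*I*sqrt(15))) - 1*(-1568)) = 32800 + ((193581 - 4239*I*sqrt(15) + 162756 - 3564*I*sqrt(15)) + 1568) = 32800 + ((356337 - 7803*I*sqrt(15)) + 1568) = 32800 + (357905 - 7803*I*sqrt(15)) = 390705 - 7803*I*sqrt(15)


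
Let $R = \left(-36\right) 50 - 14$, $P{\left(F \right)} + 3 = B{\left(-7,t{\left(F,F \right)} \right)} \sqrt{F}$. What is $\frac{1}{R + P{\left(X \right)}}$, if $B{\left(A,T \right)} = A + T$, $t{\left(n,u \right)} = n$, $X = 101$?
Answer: $- \frac{1817}{2409053} - \frac{94 \sqrt{101}}{2409053} \approx -0.0011464$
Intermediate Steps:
$P{\left(F \right)} = -3 + \sqrt{F} \left(-7 + F\right)$ ($P{\left(F \right)} = -3 + \left(-7 + F\right) \sqrt{F} = -3 + \sqrt{F} \left(-7 + F\right)$)
$R = -1814$ ($R = -1800 - 14 = -1814$)
$\frac{1}{R + P{\left(X \right)}} = \frac{1}{-1814 - \left(3 - \sqrt{101} \left(-7 + 101\right)\right)} = \frac{1}{-1814 - \left(3 - \sqrt{101} \cdot 94\right)} = \frac{1}{-1814 - \left(3 - 94 \sqrt{101}\right)} = \frac{1}{-1817 + 94 \sqrt{101}}$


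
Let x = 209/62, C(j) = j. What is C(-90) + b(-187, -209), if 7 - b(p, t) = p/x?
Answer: -523/19 ≈ -27.526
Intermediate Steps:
x = 209/62 (x = 209*(1/62) = 209/62 ≈ 3.3710)
b(p, t) = 7 - 62*p/209 (b(p, t) = 7 - p/209/62 = 7 - p*62/209 = 7 - 62*p/209)
C(-90) + b(-187, -209) = -90 + (7 - 62/209*(-187)) = -90 + (7 + 1054/19) = -90 + 1187/19 = -523/19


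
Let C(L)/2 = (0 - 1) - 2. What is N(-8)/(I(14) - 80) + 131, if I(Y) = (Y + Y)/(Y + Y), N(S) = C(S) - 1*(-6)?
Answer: 131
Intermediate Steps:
C(L) = -6 (C(L) = 2*((0 - 1) - 2) = 2*(-1 - 2) = 2*(-3) = -6)
N(S) = 0 (N(S) = -6 - 1*(-6) = -6 + 6 = 0)
I(Y) = 1 (I(Y) = (2*Y)/((2*Y)) = (2*Y)*(1/(2*Y)) = 1)
N(-8)/(I(14) - 80) + 131 = 0/(1 - 80) + 131 = 0/(-79) + 131 = 0*(-1/79) + 131 = 0 + 131 = 131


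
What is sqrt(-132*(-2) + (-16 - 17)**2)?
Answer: sqrt(1353) ≈ 36.783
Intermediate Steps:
sqrt(-132*(-2) + (-16 - 17)**2) = sqrt(264 + (-33)**2) = sqrt(264 + 1089) = sqrt(1353)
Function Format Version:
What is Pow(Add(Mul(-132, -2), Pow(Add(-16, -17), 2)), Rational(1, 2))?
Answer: Pow(1353, Rational(1, 2)) ≈ 36.783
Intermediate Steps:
Pow(Add(Mul(-132, -2), Pow(Add(-16, -17), 2)), Rational(1, 2)) = Pow(Add(264, Pow(-33, 2)), Rational(1, 2)) = Pow(Add(264, 1089), Rational(1, 2)) = Pow(1353, Rational(1, 2))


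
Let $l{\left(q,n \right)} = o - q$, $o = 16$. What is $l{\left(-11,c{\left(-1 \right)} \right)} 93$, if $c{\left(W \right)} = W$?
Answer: $2511$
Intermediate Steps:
$l{\left(q,n \right)} = 16 - q$
$l{\left(-11,c{\left(-1 \right)} \right)} 93 = \left(16 - -11\right) 93 = \left(16 + 11\right) 93 = 27 \cdot 93 = 2511$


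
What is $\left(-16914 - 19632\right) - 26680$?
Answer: $-63226$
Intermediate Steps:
$\left(-16914 - 19632\right) - 26680 = -36546 - 26680 = -63226$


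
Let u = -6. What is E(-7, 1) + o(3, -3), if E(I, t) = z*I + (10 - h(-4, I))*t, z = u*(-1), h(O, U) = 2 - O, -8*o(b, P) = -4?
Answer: -75/2 ≈ -37.500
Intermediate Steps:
o(b, P) = ½ (o(b, P) = -⅛*(-4) = ½)
z = 6 (z = -6*(-1) = 6)
E(I, t) = 4*t + 6*I (E(I, t) = 6*I + (10 - (2 - 1*(-4)))*t = 6*I + (10 - (2 + 4))*t = 6*I + (10 - 1*6)*t = 6*I + (10 - 6)*t = 6*I + 4*t = 4*t + 6*I)
E(-7, 1) + o(3, -3) = (4*1 + 6*(-7)) + ½ = (4 - 42) + ½ = -38 + ½ = -75/2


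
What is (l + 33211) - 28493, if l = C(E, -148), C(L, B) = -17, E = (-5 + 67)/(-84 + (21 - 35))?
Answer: 4701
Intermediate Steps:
E = -31/49 (E = 62/(-84 - 14) = 62/(-98) = 62*(-1/98) = -31/49 ≈ -0.63265)
l = -17
(l + 33211) - 28493 = (-17 + 33211) - 28493 = 33194 - 28493 = 4701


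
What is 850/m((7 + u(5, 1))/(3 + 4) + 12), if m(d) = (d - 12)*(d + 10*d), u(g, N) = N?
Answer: 20825/4048 ≈ 5.1445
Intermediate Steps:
m(d) = 11*d*(-12 + d) (m(d) = (-12 + d)*(11*d) = 11*d*(-12 + d))
850/m((7 + u(5, 1))/(3 + 4) + 12) = 850/((11*((7 + 1)/(3 + 4) + 12)*(-12 + ((7 + 1)/(3 + 4) + 12)))) = 850/((11*(8/7 + 12)*(-12 + (8/7 + 12)))) = 850/((11*(92/7)*(-12 + 92/7))) = 850/((11*(92/7)*(8/7))) = 850/(8096/49) = 850*(49/8096) = 20825/4048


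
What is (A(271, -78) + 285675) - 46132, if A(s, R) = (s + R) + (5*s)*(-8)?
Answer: 228896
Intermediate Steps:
A(s, R) = R - 39*s (A(s, R) = (R + s) - 40*s = R - 39*s)
(A(271, -78) + 285675) - 46132 = ((-78 - 39*271) + 285675) - 46132 = ((-78 - 10569) + 285675) - 46132 = (-10647 + 285675) - 46132 = 275028 - 46132 = 228896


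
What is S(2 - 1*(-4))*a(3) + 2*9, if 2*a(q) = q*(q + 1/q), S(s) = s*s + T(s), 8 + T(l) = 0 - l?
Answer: 128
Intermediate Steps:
T(l) = -8 - l (T(l) = -8 + (0 - l) = -8 - l)
S(s) = -8 + s**2 - s (S(s) = s*s + (-8 - s) = s**2 + (-8 - s) = -8 + s**2 - s)
a(q) = q*(q + 1/q)/2 (a(q) = (q*(q + 1/q))/2 = q*(q + 1/q)/2)
S(2 - 1*(-4))*a(3) + 2*9 = (-8 + (2 - 1*(-4))**2 - (2 - 1*(-4)))*(1/2 + (1/2)*3**2) + 2*9 = (-8 + (2 + 4)**2 - (2 + 4))*(1/2 + (1/2)*9) + 18 = (-8 + 6**2 - 1*6)*(1/2 + 9/2) + 18 = (-8 + 36 - 6)*5 + 18 = 22*5 + 18 = 110 + 18 = 128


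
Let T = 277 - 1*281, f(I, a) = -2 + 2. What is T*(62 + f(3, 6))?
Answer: -248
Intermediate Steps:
f(I, a) = 0
T = -4 (T = 277 - 281 = -4)
T*(62 + f(3, 6)) = -4*(62 + 0) = -4*62 = -248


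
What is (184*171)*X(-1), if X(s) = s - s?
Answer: 0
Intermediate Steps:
X(s) = 0
(184*171)*X(-1) = (184*171)*0 = 31464*0 = 0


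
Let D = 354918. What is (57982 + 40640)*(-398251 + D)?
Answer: -4273587126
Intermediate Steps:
(57982 + 40640)*(-398251 + D) = (57982 + 40640)*(-398251 + 354918) = 98622*(-43333) = -4273587126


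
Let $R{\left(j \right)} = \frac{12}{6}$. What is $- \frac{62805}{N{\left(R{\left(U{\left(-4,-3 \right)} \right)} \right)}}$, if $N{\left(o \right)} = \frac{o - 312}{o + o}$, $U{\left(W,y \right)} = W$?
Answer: $\frac{25122}{31} \approx 810.39$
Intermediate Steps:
$R{\left(j \right)} = 2$ ($R{\left(j \right)} = 12 \cdot \frac{1}{6} = 2$)
$N{\left(o \right)} = \frac{-312 + o}{2 o}$
$- \frac{62805}{N{\left(R{\left(U{\left(-4,-3 \right)} \right)} \right)}} = - \frac{62805}{\frac{1}{2} \cdot \frac{1}{2} \left(-312 + 2\right)} = - \frac{62805}{\frac{1}{2} \cdot \frac{1}{2} \left(-310\right)} = - \frac{62805}{- \frac{155}{2}} = \left(-62805\right) \left(- \frac{2}{155}\right) = \frac{25122}{31}$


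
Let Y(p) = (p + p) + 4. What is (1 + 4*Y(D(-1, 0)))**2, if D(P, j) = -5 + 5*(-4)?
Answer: 33489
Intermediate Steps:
D(P, j) = -25 (D(P, j) = -5 - 20 = -25)
Y(p) = 4 + 2*p (Y(p) = 2*p + 4 = 4 + 2*p)
(1 + 4*Y(D(-1, 0)))**2 = (1 + 4*(4 + 2*(-25)))**2 = (1 + 4*(4 - 50))**2 = (1 + 4*(-46))**2 = (1 - 184)**2 = (-183)**2 = 33489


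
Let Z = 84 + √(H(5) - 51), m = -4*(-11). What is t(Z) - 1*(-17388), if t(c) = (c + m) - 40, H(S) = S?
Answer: 17476 + I*√46 ≈ 17476.0 + 6.7823*I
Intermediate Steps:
m = 44
Z = 84 + I*√46 (Z = 84 + √(5 - 51) = 84 + √(-46) = 84 + I*√46 ≈ 84.0 + 6.7823*I)
t(c) = 4 + c (t(c) = (c + 44) - 40 = (44 + c) - 40 = 4 + c)
t(Z) - 1*(-17388) = (4 + (84 + I*√46)) - 1*(-17388) = (88 + I*√46) + 17388 = 17476 + I*√46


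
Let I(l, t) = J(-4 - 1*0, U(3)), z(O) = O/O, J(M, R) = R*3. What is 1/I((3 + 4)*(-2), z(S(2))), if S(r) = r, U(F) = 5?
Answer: 1/15 ≈ 0.066667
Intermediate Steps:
J(M, R) = 3*R
z(O) = 1
I(l, t) = 15 (I(l, t) = 3*5 = 15)
1/I((3 + 4)*(-2), z(S(2))) = 1/15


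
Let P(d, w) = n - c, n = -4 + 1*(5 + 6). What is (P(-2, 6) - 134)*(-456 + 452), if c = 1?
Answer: 512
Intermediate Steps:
n = 7 (n = -4 + 1*11 = -4 + 11 = 7)
P(d, w) = 6 (P(d, w) = 7 - 1*1 = 7 - 1 = 6)
(P(-2, 6) - 134)*(-456 + 452) = (6 - 134)*(-456 + 452) = -128*(-4) = 512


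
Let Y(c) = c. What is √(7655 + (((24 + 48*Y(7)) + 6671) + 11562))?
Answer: 2*√6562 ≈ 162.01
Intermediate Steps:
√(7655 + (((24 + 48*Y(7)) + 6671) + 11562)) = √(7655 + (((24 + 48*7) + 6671) + 11562)) = √(7655 + (((24 + 336) + 6671) + 11562)) = √(7655 + ((360 + 6671) + 11562)) = √(7655 + (7031 + 11562)) = √(7655 + 18593) = √26248 = 2*√6562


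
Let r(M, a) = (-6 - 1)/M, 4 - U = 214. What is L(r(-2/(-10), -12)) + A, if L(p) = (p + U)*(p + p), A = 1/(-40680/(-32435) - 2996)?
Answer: 333171602913/19426916 ≈ 17150.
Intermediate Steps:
U = -210 (U = 4 - 1*214 = 4 - 214 = -210)
A = -6487/19426916 (A = 1/(-40680*(-1/32435) - 2996) = 1/(8136/6487 - 2996) = 1/(-19426916/6487) = -6487/19426916 ≈ -0.00033392)
r(M, a) = -7/M
L(p) = 2*p*(-210 + p) (L(p) = (p - 210)*(p + p) = (-210 + p)*(2*p) = 2*p*(-210 + p))
L(r(-2/(-10), -12)) + A = 2*(-7/((-2/(-10))))*(-210 - 7/((-2/(-10)))) - 6487/19426916 = 2*(-7/((-2*(-⅒))))*(-210 - 7/((-2*(-⅒)))) - 6487/19426916 = 2*(-7/⅕)*(-210 - 7/⅕) - 6487/19426916 = 2*(-7*5)*(-210 - 7*5) - 6487/19426916 = 2*(-35)*(-210 - 35) - 6487/19426916 = 2*(-35)*(-245) - 6487/19426916 = 17150 - 6487/19426916 = 333171602913/19426916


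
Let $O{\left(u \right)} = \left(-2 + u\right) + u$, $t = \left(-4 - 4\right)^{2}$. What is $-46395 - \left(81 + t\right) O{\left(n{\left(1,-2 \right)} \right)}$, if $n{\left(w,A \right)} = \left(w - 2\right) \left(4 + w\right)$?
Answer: $-44655$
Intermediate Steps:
$n{\left(w,A \right)} = \left(-2 + w\right) \left(4 + w\right)$
$t = 64$ ($t = \left(-8\right)^{2} = 64$)
$O{\left(u \right)} = -2 + 2 u$
$-46395 - \left(81 + t\right) O{\left(n{\left(1,-2 \right)} \right)} = -46395 - \left(81 + 64\right) \left(-2 + 2 \left(-8 + 1^{2} + 2 \cdot 1\right)\right) = -46395 - 145 \left(-2 + 2 \left(-8 + 1 + 2\right)\right) = -46395 - 145 \left(-2 + 2 \left(-5\right)\right) = -46395 - 145 \left(-2 - 10\right) = -46395 - 145 \left(-12\right) = -46395 - -1740 = -46395 + 1740 = -44655$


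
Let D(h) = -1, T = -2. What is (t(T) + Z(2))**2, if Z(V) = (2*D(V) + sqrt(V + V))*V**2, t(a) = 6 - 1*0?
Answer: 36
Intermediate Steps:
t(a) = 6 (t(a) = 6 + 0 = 6)
Z(V) = V**2*(-2 + sqrt(2)*sqrt(V)) (Z(V) = (2*(-1) + sqrt(V + V))*V**2 = (-2 + sqrt(2*V))*V**2 = (-2 + sqrt(2)*sqrt(V))*V**2 = V**2*(-2 + sqrt(2)*sqrt(V)))
(t(T) + Z(2))**2 = (6 + (-2*2**2 + sqrt(2)*2**(5/2)))**2 = (6 + (-2*4 + sqrt(2)*(4*sqrt(2))))**2 = (6 + (-8 + 8))**2 = (6 + 0)**2 = 6**2 = 36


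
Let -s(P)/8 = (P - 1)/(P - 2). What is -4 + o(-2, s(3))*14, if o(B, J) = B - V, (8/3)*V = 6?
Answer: -127/2 ≈ -63.500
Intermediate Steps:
V = 9/4 (V = (3/8)*6 = 9/4 ≈ 2.2500)
s(P) = -8*(-1 + P)/(-2 + P) (s(P) = -8*(P - 1)/(P - 2) = -8*(-1 + P)/(-2 + P))
o(B, J) = -9/4 + B (o(B, J) = B - 1*9/4 = B - 9/4 = -9/4 + B)
-4 + o(-2, s(3))*14 = -4 + (-9/4 - 2)*14 = -4 - 17/4*14 = -4 - 119/2 = -127/2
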